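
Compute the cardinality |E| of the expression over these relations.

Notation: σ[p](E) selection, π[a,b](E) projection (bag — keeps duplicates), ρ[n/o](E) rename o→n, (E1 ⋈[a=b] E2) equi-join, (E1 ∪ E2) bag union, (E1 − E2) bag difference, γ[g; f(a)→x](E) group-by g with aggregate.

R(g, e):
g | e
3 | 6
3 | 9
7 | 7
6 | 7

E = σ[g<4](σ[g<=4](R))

Subexpression sizes:
  R → 4
  σ[g<=4](R) → 2
  σ[g<4](σ[g<=4](R)) → 2

|E| = 2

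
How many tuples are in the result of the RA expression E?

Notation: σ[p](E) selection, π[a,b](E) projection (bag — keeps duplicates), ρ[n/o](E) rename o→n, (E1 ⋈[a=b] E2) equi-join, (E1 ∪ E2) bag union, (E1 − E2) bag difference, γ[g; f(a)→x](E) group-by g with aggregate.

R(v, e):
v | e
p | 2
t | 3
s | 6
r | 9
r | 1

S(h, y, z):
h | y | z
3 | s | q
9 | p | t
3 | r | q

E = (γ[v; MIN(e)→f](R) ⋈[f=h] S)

Row counts bottom-up:
  R → 5
  γ[v; MIN(e)→f](R) → 4
  S → 3
  (γ[v; MIN(e)→f](R) ⋈[f=h] S) → 2

|E| = 2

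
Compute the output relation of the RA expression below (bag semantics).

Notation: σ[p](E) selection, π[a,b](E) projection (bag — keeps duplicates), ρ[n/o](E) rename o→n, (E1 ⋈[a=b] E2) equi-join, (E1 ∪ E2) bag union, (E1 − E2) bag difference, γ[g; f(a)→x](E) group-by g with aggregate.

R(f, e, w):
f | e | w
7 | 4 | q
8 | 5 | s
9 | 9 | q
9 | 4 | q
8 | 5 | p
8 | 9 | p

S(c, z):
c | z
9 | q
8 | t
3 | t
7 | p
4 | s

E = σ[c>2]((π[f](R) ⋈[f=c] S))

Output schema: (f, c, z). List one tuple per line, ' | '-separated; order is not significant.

Row counts bottom-up:
  R → 6
  π[f](R) → 6
  S → 5
  (π[f](R) ⋈[f=c] S) → 6
  σ[c>2]((π[f](R) ⋈[f=c] S)) → 6

== RESULT ==
f | c | z
7 | 7 | p
8 | 8 | t
8 | 8 | t
8 | 8 | t
9 | 9 | q
9 | 9 | q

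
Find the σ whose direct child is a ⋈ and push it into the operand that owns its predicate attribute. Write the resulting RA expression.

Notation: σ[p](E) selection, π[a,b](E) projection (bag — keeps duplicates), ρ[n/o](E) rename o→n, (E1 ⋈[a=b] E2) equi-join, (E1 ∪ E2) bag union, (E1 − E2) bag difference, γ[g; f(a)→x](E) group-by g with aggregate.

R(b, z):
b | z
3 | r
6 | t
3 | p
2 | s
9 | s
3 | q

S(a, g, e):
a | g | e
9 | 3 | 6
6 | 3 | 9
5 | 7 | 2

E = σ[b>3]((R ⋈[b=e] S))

σ filters on b, owned by the left side.
E' = (σ[b>3](R) ⋈[b=e] S)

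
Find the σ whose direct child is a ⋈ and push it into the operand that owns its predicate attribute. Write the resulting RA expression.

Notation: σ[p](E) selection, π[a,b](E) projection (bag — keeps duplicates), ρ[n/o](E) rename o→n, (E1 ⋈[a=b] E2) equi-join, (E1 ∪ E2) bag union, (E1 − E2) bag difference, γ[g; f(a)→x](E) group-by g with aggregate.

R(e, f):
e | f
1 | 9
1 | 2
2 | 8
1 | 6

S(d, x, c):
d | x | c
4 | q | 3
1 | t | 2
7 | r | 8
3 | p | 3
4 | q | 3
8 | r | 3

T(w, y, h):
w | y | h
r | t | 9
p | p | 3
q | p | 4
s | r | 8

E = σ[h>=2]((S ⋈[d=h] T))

σ filters on h, owned by the right side.
E' = (S ⋈[d=h] σ[h>=2](T))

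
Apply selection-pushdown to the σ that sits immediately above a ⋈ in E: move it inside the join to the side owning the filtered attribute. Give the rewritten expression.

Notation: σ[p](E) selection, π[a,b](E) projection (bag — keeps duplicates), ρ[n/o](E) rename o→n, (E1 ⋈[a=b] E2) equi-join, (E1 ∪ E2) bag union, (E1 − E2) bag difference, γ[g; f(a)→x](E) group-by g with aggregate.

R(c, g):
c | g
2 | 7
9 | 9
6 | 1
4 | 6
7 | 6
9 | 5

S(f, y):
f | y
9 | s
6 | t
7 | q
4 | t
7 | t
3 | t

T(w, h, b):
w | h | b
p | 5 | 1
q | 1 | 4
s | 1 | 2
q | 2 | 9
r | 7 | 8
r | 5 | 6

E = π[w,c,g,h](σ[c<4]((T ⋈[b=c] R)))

σ filters on c, owned by the right side.
E' = π[w,c,g,h]((T ⋈[b=c] σ[c<4](R)))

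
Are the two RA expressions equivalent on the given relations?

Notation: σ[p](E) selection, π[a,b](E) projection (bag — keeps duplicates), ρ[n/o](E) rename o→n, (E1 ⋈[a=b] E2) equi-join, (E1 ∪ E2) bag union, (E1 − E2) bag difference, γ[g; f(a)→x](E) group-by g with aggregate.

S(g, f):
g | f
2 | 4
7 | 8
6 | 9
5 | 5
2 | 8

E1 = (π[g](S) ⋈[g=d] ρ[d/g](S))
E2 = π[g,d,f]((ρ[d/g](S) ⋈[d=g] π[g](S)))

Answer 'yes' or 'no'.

E1 stepwise |·|:
  S → 5
  π[g](S) → 5
  S → 5
  ρ[d/g](S) → 5
  (π[g](S) ⋈[g=d] ρ[d/g](S)) → 7
E2 stepwise |·|:
  S → 5
  ρ[d/g](S) → 5
  S → 5
  π[g](S) → 5
  (ρ[d/g](S) ⋈[d=g] π[g](S)) → 7
  π[g,d,f]((ρ[d/g](S) ⋈[d=g] π[g](S))) → 7

E1 and E2 produce the same multiset:
g | d | f
2 | 2 | 4
2 | 2 | 4
2 | 2 | 8
2 | 2 | 8
5 | 5 | 5
6 | 6 | 9
7 | 7 | 8

yes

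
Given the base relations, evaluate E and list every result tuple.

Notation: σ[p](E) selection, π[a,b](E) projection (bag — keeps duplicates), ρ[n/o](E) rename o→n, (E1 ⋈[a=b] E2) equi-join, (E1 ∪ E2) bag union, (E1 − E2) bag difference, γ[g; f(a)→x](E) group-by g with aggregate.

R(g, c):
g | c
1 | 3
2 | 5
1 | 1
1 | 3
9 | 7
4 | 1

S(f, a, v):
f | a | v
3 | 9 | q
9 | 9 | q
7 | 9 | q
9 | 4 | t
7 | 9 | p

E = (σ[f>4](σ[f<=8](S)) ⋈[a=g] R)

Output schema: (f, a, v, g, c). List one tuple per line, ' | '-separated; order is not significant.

Subexpression sizes:
  S → 5
  σ[f<=8](S) → 3
  σ[f>4](σ[f<=8](S)) → 2
  R → 6
  (σ[f>4](σ[f<=8](S)) ⋈[a=g] R) → 2

== RESULT ==
f | a | v | g | c
7 | 9 | p | 9 | 7
7 | 9 | q | 9 | 7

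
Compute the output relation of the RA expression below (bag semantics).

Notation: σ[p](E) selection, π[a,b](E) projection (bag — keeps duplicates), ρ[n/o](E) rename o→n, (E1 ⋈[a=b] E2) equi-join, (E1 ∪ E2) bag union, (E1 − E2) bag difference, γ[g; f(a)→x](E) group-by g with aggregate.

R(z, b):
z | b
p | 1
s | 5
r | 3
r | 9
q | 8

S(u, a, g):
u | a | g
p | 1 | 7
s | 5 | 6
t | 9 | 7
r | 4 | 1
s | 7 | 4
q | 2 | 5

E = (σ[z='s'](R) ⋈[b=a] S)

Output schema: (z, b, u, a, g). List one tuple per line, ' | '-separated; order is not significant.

Subexpression sizes:
  R → 5
  σ[z='s'](R) → 1
  S → 6
  (σ[z='s'](R) ⋈[b=a] S) → 1

== RESULT ==
z | b | u | a | g
s | 5 | s | 5 | 6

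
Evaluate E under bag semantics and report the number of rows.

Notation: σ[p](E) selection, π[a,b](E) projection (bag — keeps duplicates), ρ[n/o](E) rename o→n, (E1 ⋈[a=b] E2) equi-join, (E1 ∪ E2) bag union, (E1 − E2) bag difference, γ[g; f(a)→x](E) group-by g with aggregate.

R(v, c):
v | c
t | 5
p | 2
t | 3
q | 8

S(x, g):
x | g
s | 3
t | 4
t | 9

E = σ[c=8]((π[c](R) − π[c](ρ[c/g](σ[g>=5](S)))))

Per-node cardinality:
  R → 4
  π[c](R) → 4
  S → 3
  σ[g>=5](S) → 1
  ρ[c/g](σ[g>=5](S)) → 1
  π[c](ρ[c/g](σ[g>=5](S))) → 1
  (π[c](R) − π[c](ρ[c/g](σ[g>=5](S)))) → 4
  σ[c=8]((π[c](R) − π[c](ρ[c/g](σ[g>=5](S))))) → 1

|E| = 1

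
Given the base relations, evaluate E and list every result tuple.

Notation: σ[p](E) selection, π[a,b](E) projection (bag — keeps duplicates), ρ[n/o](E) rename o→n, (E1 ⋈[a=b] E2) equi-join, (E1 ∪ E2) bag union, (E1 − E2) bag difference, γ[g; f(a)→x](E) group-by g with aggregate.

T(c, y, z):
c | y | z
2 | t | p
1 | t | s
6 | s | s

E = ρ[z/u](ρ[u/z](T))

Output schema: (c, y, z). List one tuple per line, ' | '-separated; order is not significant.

Per-node cardinality:
  T → 3
  ρ[u/z](T) → 3
  ρ[z/u](ρ[u/z](T)) → 3

== RESULT ==
c | y | z
1 | t | s
2 | t | p
6 | s | s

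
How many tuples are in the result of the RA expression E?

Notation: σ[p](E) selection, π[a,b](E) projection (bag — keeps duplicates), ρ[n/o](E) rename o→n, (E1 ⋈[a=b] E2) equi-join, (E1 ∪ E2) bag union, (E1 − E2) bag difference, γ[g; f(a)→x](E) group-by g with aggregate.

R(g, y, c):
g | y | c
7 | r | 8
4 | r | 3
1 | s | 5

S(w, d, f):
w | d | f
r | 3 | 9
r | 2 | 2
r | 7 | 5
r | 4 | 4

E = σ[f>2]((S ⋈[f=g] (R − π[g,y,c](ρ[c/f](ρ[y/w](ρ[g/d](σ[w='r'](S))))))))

Per-node cardinality:
  S → 4
  R → 3
  S → 4
  σ[w='r'](S) → 4
  ρ[g/d](σ[w='r'](S)) → 4
  ρ[y/w](ρ[g/d](σ[w='r'](S))) → 4
  ρ[c/f](ρ[y/w](ρ[g/d](σ[w='r'](S)))) → 4
  π[g,y,c](ρ[c/f](ρ[y/w](ρ[g/d](σ[w='r'](S))))) → 4
  (R − π[g,y,c](ρ[c/f](ρ[y/w](ρ[g/d](σ[w='r'](S)))))) → 3
  (S ⋈[f=g] (R − π[g,y,c](ρ[c/f](ρ[y/w](ρ[g/d](σ[w='r'](S))))))) → 1
  σ[f>2]((S ⋈[f=g] (R − π[g,y,c](ρ[c/f](ρ[y/w](ρ[g/d](σ[w='r'](S)))))))) → 1

|E| = 1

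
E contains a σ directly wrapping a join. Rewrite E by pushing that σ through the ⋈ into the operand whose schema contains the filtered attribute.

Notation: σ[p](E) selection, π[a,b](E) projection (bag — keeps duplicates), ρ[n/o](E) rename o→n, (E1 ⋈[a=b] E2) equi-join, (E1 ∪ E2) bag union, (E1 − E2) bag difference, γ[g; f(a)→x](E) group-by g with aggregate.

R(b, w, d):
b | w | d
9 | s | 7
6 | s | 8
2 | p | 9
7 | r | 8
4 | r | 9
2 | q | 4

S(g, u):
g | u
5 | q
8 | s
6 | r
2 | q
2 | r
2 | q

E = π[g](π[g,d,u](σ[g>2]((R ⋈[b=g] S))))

σ filters on g, owned by the right side.
E' = π[g](π[g,d,u]((R ⋈[b=g] σ[g>2](S))))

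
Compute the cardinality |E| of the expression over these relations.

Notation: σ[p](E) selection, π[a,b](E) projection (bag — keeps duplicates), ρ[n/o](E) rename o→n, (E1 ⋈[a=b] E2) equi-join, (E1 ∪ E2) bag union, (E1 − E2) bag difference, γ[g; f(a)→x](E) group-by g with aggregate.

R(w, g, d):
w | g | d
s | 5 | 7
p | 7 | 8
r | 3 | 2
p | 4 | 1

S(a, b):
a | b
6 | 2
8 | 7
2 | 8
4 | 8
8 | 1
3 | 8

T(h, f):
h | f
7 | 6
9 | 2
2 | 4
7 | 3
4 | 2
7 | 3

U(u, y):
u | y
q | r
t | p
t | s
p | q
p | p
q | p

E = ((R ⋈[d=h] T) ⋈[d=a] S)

Stepwise |·|:
  R → 4
  T → 6
  (R ⋈[d=h] T) → 4
  S → 6
  ((R ⋈[d=h] T) ⋈[d=a] S) → 1

|E| = 1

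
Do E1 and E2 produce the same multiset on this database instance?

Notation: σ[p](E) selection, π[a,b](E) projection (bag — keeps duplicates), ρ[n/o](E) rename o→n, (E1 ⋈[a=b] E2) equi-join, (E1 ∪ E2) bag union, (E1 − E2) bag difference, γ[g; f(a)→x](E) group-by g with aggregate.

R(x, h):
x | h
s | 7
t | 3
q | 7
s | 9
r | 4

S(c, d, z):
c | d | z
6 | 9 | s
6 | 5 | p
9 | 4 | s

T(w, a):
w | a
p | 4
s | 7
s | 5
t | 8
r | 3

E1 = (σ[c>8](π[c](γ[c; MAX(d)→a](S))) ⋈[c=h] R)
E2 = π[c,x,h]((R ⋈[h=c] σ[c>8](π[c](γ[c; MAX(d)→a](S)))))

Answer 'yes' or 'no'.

E1 stepwise |·|:
  S → 3
  γ[c; MAX(d)→a](S) → 2
  π[c](γ[c; MAX(d)→a](S)) → 2
  σ[c>8](π[c](γ[c; MAX(d)→a](S))) → 1
  R → 5
  (σ[c>8](π[c](γ[c; MAX(d)→a](S))) ⋈[c=h] R) → 1
E2 stepwise |·|:
  R → 5
  S → 3
  γ[c; MAX(d)→a](S) → 2
  π[c](γ[c; MAX(d)→a](S)) → 2
  σ[c>8](π[c](γ[c; MAX(d)→a](S))) → 1
  (R ⋈[h=c] σ[c>8](π[c](γ[c; MAX(d)→a](S)))) → 1
  π[c,x,h]((R ⋈[h=c] σ[c>8](π[c](γ[c; MAX(d)→a](S))))) → 1

E1 and E2 produce the same multiset:
c | x | h
9 | s | 9

yes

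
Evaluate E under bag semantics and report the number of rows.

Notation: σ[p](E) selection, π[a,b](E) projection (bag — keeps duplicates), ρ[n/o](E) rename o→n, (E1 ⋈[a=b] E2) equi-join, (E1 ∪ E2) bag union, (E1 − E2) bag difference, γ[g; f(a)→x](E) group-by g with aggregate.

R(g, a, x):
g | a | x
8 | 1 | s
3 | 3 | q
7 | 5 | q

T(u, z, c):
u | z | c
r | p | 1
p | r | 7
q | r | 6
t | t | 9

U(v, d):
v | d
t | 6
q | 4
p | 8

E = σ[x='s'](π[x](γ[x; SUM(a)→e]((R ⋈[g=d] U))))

Subexpression sizes:
  R → 3
  U → 3
  (R ⋈[g=d] U) → 1
  γ[x; SUM(a)→e]((R ⋈[g=d] U)) → 1
  π[x](γ[x; SUM(a)→e]((R ⋈[g=d] U))) → 1
  σ[x='s'](π[x](γ[x; SUM(a)→e]((R ⋈[g=d] U)))) → 1

|E| = 1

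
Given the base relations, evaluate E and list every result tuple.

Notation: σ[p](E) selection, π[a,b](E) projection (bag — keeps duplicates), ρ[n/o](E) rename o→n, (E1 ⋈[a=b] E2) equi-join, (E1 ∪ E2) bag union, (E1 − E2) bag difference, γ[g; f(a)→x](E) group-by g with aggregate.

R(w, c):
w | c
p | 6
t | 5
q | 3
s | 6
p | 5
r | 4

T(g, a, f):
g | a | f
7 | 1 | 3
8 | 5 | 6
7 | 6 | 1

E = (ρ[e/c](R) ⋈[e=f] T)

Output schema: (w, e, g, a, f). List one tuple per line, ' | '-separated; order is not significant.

Row counts bottom-up:
  R → 6
  ρ[e/c](R) → 6
  T → 3
  (ρ[e/c](R) ⋈[e=f] T) → 3

== RESULT ==
w | e | g | a | f
p | 6 | 8 | 5 | 6
q | 3 | 7 | 1 | 3
s | 6 | 8 | 5 | 6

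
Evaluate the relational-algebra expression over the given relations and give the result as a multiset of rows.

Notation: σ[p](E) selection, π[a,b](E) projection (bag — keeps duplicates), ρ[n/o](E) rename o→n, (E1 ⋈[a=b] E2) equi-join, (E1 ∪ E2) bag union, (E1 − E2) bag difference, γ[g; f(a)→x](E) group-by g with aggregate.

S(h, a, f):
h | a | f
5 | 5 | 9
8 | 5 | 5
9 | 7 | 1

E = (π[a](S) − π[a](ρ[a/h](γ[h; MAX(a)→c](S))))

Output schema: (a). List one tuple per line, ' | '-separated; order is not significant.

Row counts bottom-up:
  S → 3
  π[a](S) → 3
  S → 3
  γ[h; MAX(a)→c](S) → 3
  ρ[a/h](γ[h; MAX(a)→c](S)) → 3
  π[a](ρ[a/h](γ[h; MAX(a)→c](S))) → 3
  (π[a](S) − π[a](ρ[a/h](γ[h; MAX(a)→c](S)))) → 2

== RESULT ==
a
5
7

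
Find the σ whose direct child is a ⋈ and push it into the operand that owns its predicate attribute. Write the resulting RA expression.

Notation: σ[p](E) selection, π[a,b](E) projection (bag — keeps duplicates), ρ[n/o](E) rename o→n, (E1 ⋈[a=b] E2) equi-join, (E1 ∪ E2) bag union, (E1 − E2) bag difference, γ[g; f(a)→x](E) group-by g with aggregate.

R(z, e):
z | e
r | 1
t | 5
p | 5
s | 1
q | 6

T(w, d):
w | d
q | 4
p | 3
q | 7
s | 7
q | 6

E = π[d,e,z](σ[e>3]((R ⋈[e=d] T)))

σ filters on e, owned by the left side.
E' = π[d,e,z]((σ[e>3](R) ⋈[e=d] T))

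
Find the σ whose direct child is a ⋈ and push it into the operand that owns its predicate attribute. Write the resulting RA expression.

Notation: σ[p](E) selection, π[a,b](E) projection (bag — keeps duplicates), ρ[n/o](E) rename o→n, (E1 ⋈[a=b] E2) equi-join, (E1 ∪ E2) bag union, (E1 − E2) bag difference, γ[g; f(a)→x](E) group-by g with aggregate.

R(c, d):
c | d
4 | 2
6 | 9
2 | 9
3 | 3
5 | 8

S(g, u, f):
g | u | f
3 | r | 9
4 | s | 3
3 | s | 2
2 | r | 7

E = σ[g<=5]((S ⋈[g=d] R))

σ filters on g, owned by the left side.
E' = (σ[g<=5](S) ⋈[g=d] R)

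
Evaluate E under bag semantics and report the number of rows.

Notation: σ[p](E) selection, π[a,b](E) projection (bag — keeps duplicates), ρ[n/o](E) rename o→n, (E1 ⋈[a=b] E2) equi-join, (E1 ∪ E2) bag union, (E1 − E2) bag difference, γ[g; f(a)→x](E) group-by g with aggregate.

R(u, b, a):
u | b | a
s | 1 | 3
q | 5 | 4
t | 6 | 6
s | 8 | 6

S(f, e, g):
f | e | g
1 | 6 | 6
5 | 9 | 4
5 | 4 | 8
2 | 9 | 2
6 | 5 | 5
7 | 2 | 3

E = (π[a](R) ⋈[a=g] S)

Stepwise |·|:
  R → 4
  π[a](R) → 4
  S → 6
  (π[a](R) ⋈[a=g] S) → 4

|E| = 4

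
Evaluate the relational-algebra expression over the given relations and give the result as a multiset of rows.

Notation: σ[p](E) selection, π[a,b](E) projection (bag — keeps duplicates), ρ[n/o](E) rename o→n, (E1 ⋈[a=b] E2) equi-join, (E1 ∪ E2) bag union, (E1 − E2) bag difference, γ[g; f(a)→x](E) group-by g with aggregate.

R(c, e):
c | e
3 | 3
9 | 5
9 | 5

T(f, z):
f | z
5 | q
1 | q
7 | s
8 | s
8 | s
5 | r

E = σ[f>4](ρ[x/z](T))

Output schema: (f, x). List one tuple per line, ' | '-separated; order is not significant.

Row counts bottom-up:
  T → 6
  ρ[x/z](T) → 6
  σ[f>4](ρ[x/z](T)) → 5

== RESULT ==
f | x
5 | q
5 | r
7 | s
8 | s
8 | s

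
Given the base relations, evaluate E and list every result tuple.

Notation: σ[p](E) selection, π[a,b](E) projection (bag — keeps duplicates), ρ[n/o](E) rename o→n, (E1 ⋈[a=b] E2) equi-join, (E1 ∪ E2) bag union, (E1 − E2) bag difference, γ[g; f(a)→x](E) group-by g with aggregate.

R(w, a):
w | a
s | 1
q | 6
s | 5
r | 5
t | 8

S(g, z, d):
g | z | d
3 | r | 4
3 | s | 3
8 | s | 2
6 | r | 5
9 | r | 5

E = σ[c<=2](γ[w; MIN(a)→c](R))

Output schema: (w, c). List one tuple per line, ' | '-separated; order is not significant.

Subexpression sizes:
  R → 5
  γ[w; MIN(a)→c](R) → 4
  σ[c<=2](γ[w; MIN(a)→c](R)) → 1

== RESULT ==
w | c
s | 1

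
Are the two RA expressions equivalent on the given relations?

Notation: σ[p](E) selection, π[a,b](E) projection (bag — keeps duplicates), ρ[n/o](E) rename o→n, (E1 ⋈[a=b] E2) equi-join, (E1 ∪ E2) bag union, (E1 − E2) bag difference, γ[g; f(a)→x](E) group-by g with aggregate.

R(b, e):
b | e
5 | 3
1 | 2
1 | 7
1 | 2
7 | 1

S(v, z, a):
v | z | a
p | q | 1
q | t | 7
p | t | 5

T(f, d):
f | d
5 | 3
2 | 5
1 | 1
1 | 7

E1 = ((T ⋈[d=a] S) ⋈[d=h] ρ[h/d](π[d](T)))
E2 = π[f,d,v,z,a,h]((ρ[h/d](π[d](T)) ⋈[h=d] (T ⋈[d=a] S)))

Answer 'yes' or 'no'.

E1 row counts bottom-up:
  T → 4
  S → 3
  (T ⋈[d=a] S) → 3
  T → 4
  π[d](T) → 4
  ρ[h/d](π[d](T)) → 4
  ((T ⋈[d=a] S) ⋈[d=h] ρ[h/d](π[d](T))) → 3
E2 row counts bottom-up:
  T → 4
  π[d](T) → 4
  ρ[h/d](π[d](T)) → 4
  T → 4
  S → 3
  (T ⋈[d=a] S) → 3
  (ρ[h/d](π[d](T)) ⋈[h=d] (T ⋈[d=a] S)) → 3
  π[f,d,v,z,a,h]((ρ[h/d](π[d](T)) ⋈[h=d] (T ⋈[d=a] S))) → 3

E1 and E2 produce the same multiset:
f | d | v | z | a | h
1 | 1 | p | q | 1 | 1
1 | 7 | q | t | 7 | 7
2 | 5 | p | t | 5 | 5

yes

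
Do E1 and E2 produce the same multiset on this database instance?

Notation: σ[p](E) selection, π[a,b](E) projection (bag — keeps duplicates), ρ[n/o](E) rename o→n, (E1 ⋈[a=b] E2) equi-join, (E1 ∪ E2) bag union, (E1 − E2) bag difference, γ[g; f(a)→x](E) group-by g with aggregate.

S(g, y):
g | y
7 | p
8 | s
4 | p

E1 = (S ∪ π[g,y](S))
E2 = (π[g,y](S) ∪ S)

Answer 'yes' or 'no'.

E1 per-node cardinality:
  S → 3
  S → 3
  π[g,y](S) → 3
  (S ∪ π[g,y](S)) → 6
E2 per-node cardinality:
  S → 3
  π[g,y](S) → 3
  S → 3
  (π[g,y](S) ∪ S) → 6

E1 and E2 produce the same multiset:
g | y
4 | p
4 | p
7 | p
7 | p
8 | s
8 | s

yes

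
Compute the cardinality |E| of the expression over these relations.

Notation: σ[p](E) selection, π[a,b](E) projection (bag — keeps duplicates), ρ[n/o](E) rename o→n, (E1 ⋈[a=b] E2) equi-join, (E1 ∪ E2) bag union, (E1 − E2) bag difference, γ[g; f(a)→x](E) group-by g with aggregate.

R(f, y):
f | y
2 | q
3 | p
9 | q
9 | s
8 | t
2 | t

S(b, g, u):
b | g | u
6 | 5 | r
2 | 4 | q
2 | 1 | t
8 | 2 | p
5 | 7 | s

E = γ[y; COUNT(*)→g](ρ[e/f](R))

Stepwise |·|:
  R → 6
  ρ[e/f](R) → 6
  γ[y; COUNT(*)→g](ρ[e/f](R)) → 4

|E| = 4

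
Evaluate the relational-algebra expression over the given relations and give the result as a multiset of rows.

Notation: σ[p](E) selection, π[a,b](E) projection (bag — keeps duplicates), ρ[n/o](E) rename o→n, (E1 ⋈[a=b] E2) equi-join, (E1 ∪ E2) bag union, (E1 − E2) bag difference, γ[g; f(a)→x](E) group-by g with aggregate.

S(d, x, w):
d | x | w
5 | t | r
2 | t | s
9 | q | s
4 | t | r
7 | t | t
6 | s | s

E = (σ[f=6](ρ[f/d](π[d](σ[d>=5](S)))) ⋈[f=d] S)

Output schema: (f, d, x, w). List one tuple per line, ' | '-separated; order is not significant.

Per-node cardinality:
  S → 6
  σ[d>=5](S) → 4
  π[d](σ[d>=5](S)) → 4
  ρ[f/d](π[d](σ[d>=5](S))) → 4
  σ[f=6](ρ[f/d](π[d](σ[d>=5](S)))) → 1
  S → 6
  (σ[f=6](ρ[f/d](π[d](σ[d>=5](S)))) ⋈[f=d] S) → 1

== RESULT ==
f | d | x | w
6 | 6 | s | s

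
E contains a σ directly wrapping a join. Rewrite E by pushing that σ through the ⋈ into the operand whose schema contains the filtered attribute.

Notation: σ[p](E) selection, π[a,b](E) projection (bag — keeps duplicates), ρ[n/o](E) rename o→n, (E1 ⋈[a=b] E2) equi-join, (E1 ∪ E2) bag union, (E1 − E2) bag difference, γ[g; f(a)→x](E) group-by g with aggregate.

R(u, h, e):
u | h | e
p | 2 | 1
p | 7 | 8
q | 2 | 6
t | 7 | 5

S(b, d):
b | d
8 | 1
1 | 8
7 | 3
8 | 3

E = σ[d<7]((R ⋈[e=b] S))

σ filters on d, owned by the right side.
E' = (R ⋈[e=b] σ[d<7](S))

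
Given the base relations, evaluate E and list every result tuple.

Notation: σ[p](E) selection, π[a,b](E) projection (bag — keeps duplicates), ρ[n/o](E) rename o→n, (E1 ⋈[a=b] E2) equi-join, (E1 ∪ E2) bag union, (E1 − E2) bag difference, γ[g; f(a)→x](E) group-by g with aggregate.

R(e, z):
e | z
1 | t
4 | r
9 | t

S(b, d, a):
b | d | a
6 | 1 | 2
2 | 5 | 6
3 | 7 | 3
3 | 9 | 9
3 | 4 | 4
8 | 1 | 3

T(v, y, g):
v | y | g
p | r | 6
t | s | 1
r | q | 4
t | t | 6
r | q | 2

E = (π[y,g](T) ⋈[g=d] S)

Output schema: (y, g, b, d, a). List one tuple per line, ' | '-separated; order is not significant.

Row counts bottom-up:
  T → 5
  π[y,g](T) → 5
  S → 6
  (π[y,g](T) ⋈[g=d] S) → 3

== RESULT ==
y | g | b | d | a
q | 4 | 3 | 4 | 4
s | 1 | 6 | 1 | 2
s | 1 | 8 | 1 | 3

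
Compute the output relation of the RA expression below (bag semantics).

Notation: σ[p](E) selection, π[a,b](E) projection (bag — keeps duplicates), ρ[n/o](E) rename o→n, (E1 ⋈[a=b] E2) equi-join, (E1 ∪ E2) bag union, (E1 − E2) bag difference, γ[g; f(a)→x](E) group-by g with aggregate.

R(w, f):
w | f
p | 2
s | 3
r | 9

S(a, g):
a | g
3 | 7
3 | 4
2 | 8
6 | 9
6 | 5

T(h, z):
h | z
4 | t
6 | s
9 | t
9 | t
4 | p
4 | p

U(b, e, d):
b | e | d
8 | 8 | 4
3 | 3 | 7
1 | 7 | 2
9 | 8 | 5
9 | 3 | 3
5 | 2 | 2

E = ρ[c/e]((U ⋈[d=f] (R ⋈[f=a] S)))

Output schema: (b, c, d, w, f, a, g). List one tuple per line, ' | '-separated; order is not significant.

Stepwise |·|:
  U → 6
  R → 3
  S → 5
  (R ⋈[f=a] S) → 3
  (U ⋈[d=f] (R ⋈[f=a] S)) → 4
  ρ[c/e]((U ⋈[d=f] (R ⋈[f=a] S))) → 4

== RESULT ==
b | c | d | w | f | a | g
1 | 7 | 2 | p | 2 | 2 | 8
5 | 2 | 2 | p | 2 | 2 | 8
9 | 3 | 3 | s | 3 | 3 | 4
9 | 3 | 3 | s | 3 | 3 | 7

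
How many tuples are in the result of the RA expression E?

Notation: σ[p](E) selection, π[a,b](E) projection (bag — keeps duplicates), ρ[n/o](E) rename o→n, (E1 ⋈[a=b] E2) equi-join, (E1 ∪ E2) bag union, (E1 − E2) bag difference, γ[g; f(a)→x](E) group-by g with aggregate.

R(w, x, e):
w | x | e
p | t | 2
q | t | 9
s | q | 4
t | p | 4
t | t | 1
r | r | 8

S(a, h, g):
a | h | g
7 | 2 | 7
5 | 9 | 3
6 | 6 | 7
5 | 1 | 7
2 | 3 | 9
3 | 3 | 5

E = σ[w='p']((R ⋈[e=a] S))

Stepwise |·|:
  R → 6
  S → 6
  (R ⋈[e=a] S) → 1
  σ[w='p']((R ⋈[e=a] S)) → 1

|E| = 1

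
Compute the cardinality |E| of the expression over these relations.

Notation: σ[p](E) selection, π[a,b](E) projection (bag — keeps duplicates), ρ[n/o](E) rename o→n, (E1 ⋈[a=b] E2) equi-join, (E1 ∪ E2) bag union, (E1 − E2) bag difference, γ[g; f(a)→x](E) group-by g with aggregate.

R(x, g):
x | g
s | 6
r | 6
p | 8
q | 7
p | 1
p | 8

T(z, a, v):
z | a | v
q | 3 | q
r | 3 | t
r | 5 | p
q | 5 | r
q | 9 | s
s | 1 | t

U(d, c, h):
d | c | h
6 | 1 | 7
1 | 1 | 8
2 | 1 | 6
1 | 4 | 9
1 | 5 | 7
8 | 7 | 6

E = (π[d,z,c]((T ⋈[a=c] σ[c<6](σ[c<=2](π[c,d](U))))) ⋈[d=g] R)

Row counts bottom-up:
  T → 6
  U → 6
  π[c,d](U) → 6
  σ[c<=2](π[c,d](U)) → 3
  σ[c<6](σ[c<=2](π[c,d](U))) → 3
  (T ⋈[a=c] σ[c<6](σ[c<=2](π[c,d](U)))) → 3
  π[d,z,c]((T ⋈[a=c] σ[c<6](σ[c<=2](π[c,d](U))))) → 3
  R → 6
  (π[d,z,c]((T ⋈[a=c] σ[c<6](σ[c<=2](π[c,d](U))))) ⋈[d=g] R) → 3

|E| = 3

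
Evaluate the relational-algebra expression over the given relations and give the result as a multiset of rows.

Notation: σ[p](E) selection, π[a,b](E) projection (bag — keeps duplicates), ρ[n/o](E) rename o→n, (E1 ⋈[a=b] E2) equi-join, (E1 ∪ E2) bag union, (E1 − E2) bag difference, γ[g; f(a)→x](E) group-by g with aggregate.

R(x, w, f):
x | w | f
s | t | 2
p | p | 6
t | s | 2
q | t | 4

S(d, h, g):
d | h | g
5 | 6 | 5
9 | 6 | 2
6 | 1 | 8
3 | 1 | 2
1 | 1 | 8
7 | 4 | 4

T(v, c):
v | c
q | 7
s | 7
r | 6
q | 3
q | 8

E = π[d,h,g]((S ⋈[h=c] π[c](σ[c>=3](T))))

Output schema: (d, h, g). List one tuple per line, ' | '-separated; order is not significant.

Stepwise |·|:
  S → 6
  T → 5
  σ[c>=3](T) → 5
  π[c](σ[c>=3](T)) → 5
  (S ⋈[h=c] π[c](σ[c>=3](T))) → 2
  π[d,h,g]((S ⋈[h=c] π[c](σ[c>=3](T)))) → 2

== RESULT ==
d | h | g
5 | 6 | 5
9 | 6 | 2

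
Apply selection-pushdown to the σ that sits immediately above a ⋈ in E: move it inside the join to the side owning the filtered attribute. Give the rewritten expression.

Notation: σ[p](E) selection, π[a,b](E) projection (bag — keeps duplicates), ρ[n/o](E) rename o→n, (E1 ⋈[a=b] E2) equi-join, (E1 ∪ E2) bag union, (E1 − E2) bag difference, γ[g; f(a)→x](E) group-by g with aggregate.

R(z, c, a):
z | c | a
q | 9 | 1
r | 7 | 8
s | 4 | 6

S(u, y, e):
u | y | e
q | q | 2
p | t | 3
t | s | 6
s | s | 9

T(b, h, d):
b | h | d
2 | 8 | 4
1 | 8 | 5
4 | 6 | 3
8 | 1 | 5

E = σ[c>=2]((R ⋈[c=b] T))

σ filters on c, owned by the left side.
E' = (σ[c>=2](R) ⋈[c=b] T)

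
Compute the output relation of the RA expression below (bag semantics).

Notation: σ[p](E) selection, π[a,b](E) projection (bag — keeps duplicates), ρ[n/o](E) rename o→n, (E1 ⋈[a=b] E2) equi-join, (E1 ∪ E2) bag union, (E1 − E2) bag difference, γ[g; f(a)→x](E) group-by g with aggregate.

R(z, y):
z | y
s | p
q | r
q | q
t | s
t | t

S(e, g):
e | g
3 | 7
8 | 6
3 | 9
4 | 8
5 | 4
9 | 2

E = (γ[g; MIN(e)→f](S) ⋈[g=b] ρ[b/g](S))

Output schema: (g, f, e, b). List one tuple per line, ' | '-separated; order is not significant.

Stepwise |·|:
  S → 6
  γ[g; MIN(e)→f](S) → 6
  S → 6
  ρ[b/g](S) → 6
  (γ[g; MIN(e)→f](S) ⋈[g=b] ρ[b/g](S)) → 6

== RESULT ==
g | f | e | b
2 | 9 | 9 | 2
4 | 5 | 5 | 4
6 | 8 | 8 | 6
7 | 3 | 3 | 7
8 | 4 | 4 | 8
9 | 3 | 3 | 9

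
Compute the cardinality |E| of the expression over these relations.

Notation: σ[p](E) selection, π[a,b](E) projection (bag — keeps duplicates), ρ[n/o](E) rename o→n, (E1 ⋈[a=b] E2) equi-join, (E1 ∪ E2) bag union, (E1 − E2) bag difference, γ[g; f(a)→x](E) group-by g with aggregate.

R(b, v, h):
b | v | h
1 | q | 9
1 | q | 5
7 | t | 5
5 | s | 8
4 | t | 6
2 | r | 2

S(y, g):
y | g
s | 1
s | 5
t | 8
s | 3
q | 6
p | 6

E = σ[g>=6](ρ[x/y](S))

Per-node cardinality:
  S → 6
  ρ[x/y](S) → 6
  σ[g>=6](ρ[x/y](S)) → 3

|E| = 3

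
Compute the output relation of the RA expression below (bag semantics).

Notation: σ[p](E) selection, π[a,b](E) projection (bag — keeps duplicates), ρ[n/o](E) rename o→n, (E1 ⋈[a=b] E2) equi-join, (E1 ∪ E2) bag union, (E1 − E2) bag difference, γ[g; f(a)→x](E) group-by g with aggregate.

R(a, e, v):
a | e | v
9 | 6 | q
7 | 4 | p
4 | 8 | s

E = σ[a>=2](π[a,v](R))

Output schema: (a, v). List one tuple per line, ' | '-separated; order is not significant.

Row counts bottom-up:
  R → 3
  π[a,v](R) → 3
  σ[a>=2](π[a,v](R)) → 3

== RESULT ==
a | v
4 | s
7 | p
9 | q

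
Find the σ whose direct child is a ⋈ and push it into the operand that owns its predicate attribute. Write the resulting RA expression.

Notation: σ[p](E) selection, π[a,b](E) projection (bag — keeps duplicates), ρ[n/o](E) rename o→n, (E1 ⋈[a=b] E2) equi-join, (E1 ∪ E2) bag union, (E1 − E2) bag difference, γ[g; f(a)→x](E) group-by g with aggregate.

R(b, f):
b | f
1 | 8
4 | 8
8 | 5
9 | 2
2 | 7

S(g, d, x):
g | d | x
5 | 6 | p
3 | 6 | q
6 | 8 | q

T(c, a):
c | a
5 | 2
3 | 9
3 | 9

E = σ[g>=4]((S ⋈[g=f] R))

σ filters on g, owned by the left side.
E' = (σ[g>=4](S) ⋈[g=f] R)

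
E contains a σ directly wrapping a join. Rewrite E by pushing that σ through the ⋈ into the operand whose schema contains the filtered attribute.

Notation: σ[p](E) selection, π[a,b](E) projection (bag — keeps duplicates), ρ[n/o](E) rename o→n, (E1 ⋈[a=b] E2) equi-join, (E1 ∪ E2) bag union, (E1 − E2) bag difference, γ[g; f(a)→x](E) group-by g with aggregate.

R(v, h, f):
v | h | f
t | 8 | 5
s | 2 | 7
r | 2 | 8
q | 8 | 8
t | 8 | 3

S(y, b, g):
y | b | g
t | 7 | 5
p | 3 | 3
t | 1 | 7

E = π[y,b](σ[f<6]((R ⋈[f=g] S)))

σ filters on f, owned by the left side.
E' = π[y,b]((σ[f<6](R) ⋈[f=g] S))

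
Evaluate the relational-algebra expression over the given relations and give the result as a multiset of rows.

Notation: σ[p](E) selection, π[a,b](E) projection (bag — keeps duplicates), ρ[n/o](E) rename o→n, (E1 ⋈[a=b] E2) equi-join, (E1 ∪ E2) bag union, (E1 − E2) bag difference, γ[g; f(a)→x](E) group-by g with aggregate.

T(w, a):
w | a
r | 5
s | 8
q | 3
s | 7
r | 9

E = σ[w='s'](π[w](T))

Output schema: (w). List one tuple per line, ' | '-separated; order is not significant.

Subexpression sizes:
  T → 5
  π[w](T) → 5
  σ[w='s'](π[w](T)) → 2

== RESULT ==
w
s
s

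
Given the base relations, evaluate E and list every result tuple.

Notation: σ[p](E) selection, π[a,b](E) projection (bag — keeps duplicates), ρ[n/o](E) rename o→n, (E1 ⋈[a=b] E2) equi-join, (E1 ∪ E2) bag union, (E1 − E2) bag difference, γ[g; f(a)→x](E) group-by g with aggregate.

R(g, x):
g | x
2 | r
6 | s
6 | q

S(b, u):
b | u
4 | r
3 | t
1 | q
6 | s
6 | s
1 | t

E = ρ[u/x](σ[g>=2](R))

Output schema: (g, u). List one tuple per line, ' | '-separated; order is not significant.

Stepwise |·|:
  R → 3
  σ[g>=2](R) → 3
  ρ[u/x](σ[g>=2](R)) → 3

== RESULT ==
g | u
2 | r
6 | q
6 | s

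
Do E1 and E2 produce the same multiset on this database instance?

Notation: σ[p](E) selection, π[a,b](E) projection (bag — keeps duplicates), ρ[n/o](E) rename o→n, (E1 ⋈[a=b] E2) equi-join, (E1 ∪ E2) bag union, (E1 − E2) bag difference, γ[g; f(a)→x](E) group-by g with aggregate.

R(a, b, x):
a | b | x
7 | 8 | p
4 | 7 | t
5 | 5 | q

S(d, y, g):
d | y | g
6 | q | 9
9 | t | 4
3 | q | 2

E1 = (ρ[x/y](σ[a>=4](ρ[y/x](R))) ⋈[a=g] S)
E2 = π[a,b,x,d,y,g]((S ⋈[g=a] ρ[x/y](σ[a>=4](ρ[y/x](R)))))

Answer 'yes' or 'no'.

E1 subexpression sizes:
  R → 3
  ρ[y/x](R) → 3
  σ[a>=4](ρ[y/x](R)) → 3
  ρ[x/y](σ[a>=4](ρ[y/x](R))) → 3
  S → 3
  (ρ[x/y](σ[a>=4](ρ[y/x](R))) ⋈[a=g] S) → 1
E2 subexpression sizes:
  S → 3
  R → 3
  ρ[y/x](R) → 3
  σ[a>=4](ρ[y/x](R)) → 3
  ρ[x/y](σ[a>=4](ρ[y/x](R))) → 3
  (S ⋈[g=a] ρ[x/y](σ[a>=4](ρ[y/x](R)))) → 1
  π[a,b,x,d,y,g]((S ⋈[g=a] ρ[x/y](σ[a>=4](ρ[y/x](R))))) → 1

E1 and E2 produce the same multiset:
a | b | x | d | y | g
4 | 7 | t | 9 | t | 4

yes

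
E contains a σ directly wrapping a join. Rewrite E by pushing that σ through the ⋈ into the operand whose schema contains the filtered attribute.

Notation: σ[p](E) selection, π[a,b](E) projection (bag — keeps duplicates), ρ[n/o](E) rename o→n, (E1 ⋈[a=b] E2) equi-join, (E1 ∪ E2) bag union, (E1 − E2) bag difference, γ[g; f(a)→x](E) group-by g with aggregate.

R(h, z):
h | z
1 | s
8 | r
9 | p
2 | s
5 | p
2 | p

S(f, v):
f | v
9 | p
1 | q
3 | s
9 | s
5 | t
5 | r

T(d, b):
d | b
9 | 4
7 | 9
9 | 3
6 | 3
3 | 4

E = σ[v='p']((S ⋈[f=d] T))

σ filters on v, owned by the left side.
E' = (σ[v='p'](S) ⋈[f=d] T)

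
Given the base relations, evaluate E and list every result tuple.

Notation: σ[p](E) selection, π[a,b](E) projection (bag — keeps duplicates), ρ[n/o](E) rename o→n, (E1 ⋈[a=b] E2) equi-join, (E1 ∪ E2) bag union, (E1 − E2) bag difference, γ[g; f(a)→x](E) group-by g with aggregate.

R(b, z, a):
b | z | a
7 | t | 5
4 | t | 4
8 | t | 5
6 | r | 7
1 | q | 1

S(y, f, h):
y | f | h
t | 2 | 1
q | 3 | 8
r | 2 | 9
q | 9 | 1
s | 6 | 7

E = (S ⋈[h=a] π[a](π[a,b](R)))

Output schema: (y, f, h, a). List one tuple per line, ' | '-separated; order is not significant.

Row counts bottom-up:
  S → 5
  R → 5
  π[a,b](R) → 5
  π[a](π[a,b](R)) → 5
  (S ⋈[h=a] π[a](π[a,b](R))) → 3

== RESULT ==
y | f | h | a
q | 9 | 1 | 1
s | 6 | 7 | 7
t | 2 | 1 | 1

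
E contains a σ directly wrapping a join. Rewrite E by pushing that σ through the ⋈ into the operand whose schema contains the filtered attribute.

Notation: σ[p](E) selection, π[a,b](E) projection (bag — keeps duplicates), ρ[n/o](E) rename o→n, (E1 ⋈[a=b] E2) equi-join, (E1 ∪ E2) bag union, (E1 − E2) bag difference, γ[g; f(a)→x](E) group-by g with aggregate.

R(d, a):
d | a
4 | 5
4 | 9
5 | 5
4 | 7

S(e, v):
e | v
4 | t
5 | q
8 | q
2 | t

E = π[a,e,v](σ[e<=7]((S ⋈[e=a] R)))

σ filters on e, owned by the left side.
E' = π[a,e,v]((σ[e<=7](S) ⋈[e=a] R))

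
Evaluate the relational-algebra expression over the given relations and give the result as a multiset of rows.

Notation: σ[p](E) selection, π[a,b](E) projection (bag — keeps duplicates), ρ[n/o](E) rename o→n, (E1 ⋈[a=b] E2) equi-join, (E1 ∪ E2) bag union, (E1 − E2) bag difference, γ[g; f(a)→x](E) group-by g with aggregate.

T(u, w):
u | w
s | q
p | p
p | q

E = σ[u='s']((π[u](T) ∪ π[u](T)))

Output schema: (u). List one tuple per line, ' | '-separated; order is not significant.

Subexpression sizes:
  T → 3
  π[u](T) → 3
  T → 3
  π[u](T) → 3
  (π[u](T) ∪ π[u](T)) → 6
  σ[u='s']((π[u](T) ∪ π[u](T))) → 2

== RESULT ==
u
s
s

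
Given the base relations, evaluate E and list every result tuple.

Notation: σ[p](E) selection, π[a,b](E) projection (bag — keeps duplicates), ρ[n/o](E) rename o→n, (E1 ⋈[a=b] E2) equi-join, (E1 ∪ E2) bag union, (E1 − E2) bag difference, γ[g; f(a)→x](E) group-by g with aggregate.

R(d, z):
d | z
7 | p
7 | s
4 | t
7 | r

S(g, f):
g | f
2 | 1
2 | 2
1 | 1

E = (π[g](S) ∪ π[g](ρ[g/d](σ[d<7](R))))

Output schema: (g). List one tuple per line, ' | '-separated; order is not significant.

Stepwise |·|:
  S → 3
  π[g](S) → 3
  R → 4
  σ[d<7](R) → 1
  ρ[g/d](σ[d<7](R)) → 1
  π[g](ρ[g/d](σ[d<7](R))) → 1
  (π[g](S) ∪ π[g](ρ[g/d](σ[d<7](R)))) → 4

== RESULT ==
g
1
2
2
4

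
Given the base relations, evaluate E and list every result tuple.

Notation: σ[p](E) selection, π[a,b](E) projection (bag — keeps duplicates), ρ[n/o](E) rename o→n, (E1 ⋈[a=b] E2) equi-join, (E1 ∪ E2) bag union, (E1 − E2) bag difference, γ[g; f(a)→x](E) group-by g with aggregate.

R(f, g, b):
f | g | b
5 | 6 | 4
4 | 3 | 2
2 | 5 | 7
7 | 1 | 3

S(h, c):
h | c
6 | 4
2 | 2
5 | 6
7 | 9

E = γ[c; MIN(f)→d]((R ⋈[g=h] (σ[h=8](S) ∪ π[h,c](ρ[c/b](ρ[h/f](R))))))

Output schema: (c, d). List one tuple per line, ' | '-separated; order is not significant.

Per-node cardinality:
  R → 4
  S → 4
  σ[h=8](S) → 0
  R → 4
  ρ[h/f](R) → 4
  ρ[c/b](ρ[h/f](R)) → 4
  π[h,c](ρ[c/b](ρ[h/f](R))) → 4
  (σ[h=8](S) ∪ π[h,c](ρ[c/b](ρ[h/f](R)))) → 4
  (R ⋈[g=h] (σ[h=8](S) ∪ π[h,c](ρ[c/b](ρ[h/f](R))))) → 1
  γ[c; MIN(f)→d]((R ⋈[g=h] (σ[h=8](S) ∪ π[h,c](ρ[c/b](ρ[h/f](R)))))) → 1

== RESULT ==
c | d
4 | 2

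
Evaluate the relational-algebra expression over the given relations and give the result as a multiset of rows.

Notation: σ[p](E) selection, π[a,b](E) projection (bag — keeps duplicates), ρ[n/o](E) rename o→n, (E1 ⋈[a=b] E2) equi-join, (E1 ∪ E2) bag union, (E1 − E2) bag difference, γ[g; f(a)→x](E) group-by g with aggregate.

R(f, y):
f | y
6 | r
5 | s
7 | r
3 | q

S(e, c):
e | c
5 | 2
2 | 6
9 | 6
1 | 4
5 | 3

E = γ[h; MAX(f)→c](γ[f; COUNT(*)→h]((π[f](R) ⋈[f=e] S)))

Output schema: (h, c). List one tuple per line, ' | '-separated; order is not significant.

Row counts bottom-up:
  R → 4
  π[f](R) → 4
  S → 5
  (π[f](R) ⋈[f=e] S) → 2
  γ[f; COUNT(*)→h]((π[f](R) ⋈[f=e] S)) → 1
  γ[h; MAX(f)→c](γ[f; COUNT(*)→h]((π[f](R) ⋈[f=e] S))) → 1

== RESULT ==
h | c
2 | 5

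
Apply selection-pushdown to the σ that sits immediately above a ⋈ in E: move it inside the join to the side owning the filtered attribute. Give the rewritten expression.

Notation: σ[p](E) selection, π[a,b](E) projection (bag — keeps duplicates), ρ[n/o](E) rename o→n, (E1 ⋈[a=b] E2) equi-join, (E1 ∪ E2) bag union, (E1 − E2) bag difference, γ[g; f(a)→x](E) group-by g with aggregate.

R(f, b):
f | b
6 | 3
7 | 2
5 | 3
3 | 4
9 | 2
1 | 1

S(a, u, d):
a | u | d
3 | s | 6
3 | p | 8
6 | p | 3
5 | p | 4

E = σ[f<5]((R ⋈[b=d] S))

σ filters on f, owned by the left side.
E' = (σ[f<5](R) ⋈[b=d] S)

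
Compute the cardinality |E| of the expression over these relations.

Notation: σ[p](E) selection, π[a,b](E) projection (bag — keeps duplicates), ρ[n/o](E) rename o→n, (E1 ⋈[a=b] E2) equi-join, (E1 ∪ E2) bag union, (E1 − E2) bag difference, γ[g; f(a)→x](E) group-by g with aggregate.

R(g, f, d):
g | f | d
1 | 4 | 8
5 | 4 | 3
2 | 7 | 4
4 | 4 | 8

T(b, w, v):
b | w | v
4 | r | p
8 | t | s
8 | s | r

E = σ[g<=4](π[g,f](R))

Row counts bottom-up:
  R → 4
  π[g,f](R) → 4
  σ[g<=4](π[g,f](R)) → 3

|E| = 3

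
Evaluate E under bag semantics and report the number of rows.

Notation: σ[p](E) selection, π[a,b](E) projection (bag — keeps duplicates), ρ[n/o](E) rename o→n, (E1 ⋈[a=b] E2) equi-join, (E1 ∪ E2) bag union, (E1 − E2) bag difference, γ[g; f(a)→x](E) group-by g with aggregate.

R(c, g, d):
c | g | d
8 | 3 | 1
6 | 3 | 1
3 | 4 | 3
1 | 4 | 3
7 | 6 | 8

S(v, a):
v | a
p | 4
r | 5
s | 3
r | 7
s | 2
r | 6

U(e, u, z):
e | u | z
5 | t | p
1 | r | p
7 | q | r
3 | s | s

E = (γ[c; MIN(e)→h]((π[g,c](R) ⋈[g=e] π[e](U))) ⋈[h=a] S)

Per-node cardinality:
  R → 5
  π[g,c](R) → 5
  U → 4
  π[e](U) → 4
  (π[g,c](R) ⋈[g=e] π[e](U)) → 2
  γ[c; MIN(e)→h]((π[g,c](R) ⋈[g=e] π[e](U))) → 2
  S → 6
  (γ[c; MIN(e)→h]((π[g,c](R) ⋈[g=e] π[e](U))) ⋈[h=a] S) → 2

|E| = 2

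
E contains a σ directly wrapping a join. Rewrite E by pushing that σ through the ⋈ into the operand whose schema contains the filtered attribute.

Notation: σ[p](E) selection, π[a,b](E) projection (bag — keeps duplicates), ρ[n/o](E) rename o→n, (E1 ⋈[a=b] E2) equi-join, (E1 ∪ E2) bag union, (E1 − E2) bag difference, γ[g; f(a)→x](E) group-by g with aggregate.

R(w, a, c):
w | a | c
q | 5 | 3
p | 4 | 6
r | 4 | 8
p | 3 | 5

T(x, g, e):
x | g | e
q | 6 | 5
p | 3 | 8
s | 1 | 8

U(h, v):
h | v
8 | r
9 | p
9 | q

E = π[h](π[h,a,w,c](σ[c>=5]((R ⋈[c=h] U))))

σ filters on c, owned by the left side.
E' = π[h](π[h,a,w,c]((σ[c>=5](R) ⋈[c=h] U)))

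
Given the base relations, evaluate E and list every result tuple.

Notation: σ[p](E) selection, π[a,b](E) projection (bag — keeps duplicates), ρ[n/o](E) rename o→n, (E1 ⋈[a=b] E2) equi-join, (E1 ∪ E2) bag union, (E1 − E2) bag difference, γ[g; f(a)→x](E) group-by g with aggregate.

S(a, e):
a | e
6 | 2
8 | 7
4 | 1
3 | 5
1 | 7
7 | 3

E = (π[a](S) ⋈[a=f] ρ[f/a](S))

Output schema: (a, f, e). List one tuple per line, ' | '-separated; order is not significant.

Stepwise |·|:
  S → 6
  π[a](S) → 6
  S → 6
  ρ[f/a](S) → 6
  (π[a](S) ⋈[a=f] ρ[f/a](S)) → 6

== RESULT ==
a | f | e
1 | 1 | 7
3 | 3 | 5
4 | 4 | 1
6 | 6 | 2
7 | 7 | 3
8 | 8 | 7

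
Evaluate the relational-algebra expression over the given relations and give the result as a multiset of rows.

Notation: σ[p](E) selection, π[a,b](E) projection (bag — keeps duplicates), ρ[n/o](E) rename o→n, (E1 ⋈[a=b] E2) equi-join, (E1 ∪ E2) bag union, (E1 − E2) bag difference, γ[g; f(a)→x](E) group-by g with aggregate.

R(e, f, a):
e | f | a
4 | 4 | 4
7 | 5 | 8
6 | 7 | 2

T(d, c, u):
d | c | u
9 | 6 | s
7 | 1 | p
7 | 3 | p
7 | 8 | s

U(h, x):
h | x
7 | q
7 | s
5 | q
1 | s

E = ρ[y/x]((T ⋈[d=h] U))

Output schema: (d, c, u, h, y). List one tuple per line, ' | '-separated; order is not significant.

Per-node cardinality:
  T → 4
  U → 4
  (T ⋈[d=h] U) → 6
  ρ[y/x]((T ⋈[d=h] U)) → 6

== RESULT ==
d | c | u | h | y
7 | 1 | p | 7 | q
7 | 1 | p | 7 | s
7 | 3 | p | 7 | q
7 | 3 | p | 7 | s
7 | 8 | s | 7 | q
7 | 8 | s | 7 | s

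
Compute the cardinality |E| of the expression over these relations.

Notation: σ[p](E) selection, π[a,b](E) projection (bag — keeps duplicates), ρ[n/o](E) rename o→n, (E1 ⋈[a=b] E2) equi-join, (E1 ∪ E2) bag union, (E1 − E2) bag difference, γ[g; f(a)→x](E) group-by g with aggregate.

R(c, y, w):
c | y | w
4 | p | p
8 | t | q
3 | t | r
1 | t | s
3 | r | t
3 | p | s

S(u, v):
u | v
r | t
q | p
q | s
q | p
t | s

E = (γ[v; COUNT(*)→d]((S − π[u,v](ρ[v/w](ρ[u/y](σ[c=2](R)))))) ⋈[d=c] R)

Per-node cardinality:
  S → 5
  R → 6
  σ[c=2](R) → 0
  ρ[u/y](σ[c=2](R)) → 0
  ρ[v/w](ρ[u/y](σ[c=2](R))) → 0
  π[u,v](ρ[v/w](ρ[u/y](σ[c=2](R)))) → 0
  (S − π[u,v](ρ[v/w](ρ[u/y](σ[c=2](R))))) → 5
  γ[v; COUNT(*)→d]((S − π[u,v](ρ[v/w](ρ[u/y](σ[c=2](R)))))) → 3
  R → 6
  (γ[v; COUNT(*)→d]((S − π[u,v](ρ[v/w](ρ[u/y](σ[c=2](R)))))) ⋈[d=c] R) → 1

|E| = 1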